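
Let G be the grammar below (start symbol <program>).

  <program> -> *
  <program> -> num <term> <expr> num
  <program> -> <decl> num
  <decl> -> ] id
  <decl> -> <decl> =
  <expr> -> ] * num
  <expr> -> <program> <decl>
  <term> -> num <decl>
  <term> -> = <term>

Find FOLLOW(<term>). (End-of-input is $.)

{ *, ], num }

In <program> -> num <term> <expr> num: add FIRST(<expr> num) = { *, ], num }.
In <term> -> = <term>: <term> is at the end, add FOLLOW(<term>) = { *, ], num }.
Union: FOLLOW(<term>) = { *, ], num }.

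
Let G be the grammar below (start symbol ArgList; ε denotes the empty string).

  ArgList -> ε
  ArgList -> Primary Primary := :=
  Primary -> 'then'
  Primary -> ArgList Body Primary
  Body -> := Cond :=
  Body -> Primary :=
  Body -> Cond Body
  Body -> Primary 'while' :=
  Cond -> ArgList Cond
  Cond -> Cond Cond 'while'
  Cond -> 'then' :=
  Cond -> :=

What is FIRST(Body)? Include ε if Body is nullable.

{ 'then', := }

Body -> := Cond := contributes {:=}.
From Body -> Primary :=: add FIRST(Primary) = { 'then', := }.
From Body -> Cond Body: add FIRST(Cond) = { 'then', := }.
From Body -> Primary 'while' :=: add FIRST(Primary) = { 'then', := }.
Union: FIRST(Body) = { 'then', := }.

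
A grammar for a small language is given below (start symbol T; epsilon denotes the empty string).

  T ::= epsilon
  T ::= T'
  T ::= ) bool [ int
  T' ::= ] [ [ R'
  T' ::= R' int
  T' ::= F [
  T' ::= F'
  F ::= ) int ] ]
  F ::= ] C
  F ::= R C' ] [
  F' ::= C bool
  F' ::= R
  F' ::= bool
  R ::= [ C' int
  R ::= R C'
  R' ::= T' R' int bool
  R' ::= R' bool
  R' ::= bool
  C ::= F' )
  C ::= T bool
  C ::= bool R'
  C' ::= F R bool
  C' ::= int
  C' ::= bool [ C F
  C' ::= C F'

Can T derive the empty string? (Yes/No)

Yes

T has an epsilon-production, so T ⇒ epsilon.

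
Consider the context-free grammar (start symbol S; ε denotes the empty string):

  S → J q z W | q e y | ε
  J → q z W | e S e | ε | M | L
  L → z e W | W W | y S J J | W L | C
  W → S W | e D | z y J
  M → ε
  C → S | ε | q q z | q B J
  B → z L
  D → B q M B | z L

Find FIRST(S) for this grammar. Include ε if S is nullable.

{ e, q, y, z, ε }

From S → J q z W: J nullable, take FIRST(J) ∪ {q} = { e, q, y, z }.
S → q e y contributes {q}.
S → ε contributes ε.
Union: FIRST(S) = { e, q, y, z, ε }.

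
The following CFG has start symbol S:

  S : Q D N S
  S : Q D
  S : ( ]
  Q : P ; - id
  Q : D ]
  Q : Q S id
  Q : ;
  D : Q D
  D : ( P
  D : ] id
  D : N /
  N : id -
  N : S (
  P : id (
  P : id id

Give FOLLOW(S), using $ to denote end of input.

S is the start symbol, so $ ∈ FOLLOW(S).
In S : Q D N S: S is at the end, add FOLLOW(S) = { $, (, id }.
In Q : Q S id: add FIRST(id) = { id }.
In N : S (: add FIRST(() = { ( }.
Union: FOLLOW(S) = { $, (, id }.

{ $, (, id }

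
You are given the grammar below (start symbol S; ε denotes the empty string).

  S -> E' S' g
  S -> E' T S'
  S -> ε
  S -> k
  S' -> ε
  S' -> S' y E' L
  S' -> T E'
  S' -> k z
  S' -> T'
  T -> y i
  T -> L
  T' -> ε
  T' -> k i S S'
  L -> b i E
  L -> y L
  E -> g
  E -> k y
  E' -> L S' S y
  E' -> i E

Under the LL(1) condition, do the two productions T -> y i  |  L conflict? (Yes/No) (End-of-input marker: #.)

Yes

FIRST(y i) = { y } and FIRST(L) = { b, y }.
Both contain y, so the two alternatives are not disjoint — LL(1) conflict.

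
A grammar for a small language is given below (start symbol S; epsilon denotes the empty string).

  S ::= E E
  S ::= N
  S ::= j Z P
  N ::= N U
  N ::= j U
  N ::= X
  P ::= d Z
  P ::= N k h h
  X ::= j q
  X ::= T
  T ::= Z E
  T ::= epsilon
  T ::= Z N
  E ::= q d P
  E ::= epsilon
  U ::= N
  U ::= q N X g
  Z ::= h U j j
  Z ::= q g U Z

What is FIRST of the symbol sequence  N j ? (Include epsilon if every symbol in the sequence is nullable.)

{ h, j, q }

Add FIRST(N)\{epsilon} = { h, j, q }; N is nullable, continue.
j is a terminal; add {j} and stop.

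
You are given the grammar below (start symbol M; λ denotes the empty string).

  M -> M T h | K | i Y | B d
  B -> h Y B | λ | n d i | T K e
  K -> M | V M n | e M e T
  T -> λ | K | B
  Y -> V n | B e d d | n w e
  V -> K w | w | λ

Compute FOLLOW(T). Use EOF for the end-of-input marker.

In M -> M T h: add FIRST(h) = { h }.
In B -> T K e: add FIRST(K e) = { d, e, h, i, n, w }.
In K -> e M e T: T is at the end, add FOLLOW(K) = { EOF, d, e, h, i, n, w }.
Union: FOLLOW(T) = { EOF, d, e, h, i, n, w }.

{ EOF, d, e, h, i, n, w }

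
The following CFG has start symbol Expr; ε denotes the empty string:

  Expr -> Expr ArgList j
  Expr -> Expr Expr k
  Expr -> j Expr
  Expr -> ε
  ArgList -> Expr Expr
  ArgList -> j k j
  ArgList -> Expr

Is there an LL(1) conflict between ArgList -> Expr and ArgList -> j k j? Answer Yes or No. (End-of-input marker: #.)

FIRST(Expr) = { j, k, ε } and FIRST(j k j) = { j }.
Both contain j, so the two alternatives are not disjoint — LL(1) conflict.

Yes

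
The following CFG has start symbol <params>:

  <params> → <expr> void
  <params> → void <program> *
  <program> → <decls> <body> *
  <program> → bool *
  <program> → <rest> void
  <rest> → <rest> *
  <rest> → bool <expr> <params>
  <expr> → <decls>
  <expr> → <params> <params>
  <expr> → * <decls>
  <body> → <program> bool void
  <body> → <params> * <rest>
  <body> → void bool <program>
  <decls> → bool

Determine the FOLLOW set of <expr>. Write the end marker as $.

In <params> → <expr> void: add FIRST(void) = { void }.
In <rest> → bool <expr> <params>: add FIRST(<params>) = { *, bool, void }.
Union: FOLLOW(<expr>) = { *, bool, void }.

{ *, bool, void }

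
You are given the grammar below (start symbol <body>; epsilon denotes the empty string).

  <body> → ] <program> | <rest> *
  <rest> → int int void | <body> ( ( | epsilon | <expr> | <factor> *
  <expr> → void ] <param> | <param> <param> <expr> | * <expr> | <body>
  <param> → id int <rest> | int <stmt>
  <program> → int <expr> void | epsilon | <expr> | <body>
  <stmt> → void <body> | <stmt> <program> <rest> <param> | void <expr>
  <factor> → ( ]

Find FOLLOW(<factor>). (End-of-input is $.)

In <rest> → <factor> *: add FIRST(*) = { * }.
Union: FOLLOW(<factor>) = { * }.

{ * }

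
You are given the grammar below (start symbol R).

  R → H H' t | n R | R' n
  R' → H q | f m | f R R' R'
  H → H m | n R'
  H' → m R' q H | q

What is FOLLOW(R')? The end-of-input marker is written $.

{ f, m, n, q, t }

In R → R' n: add FIRST(n) = { n }.
In R' → f R R' R': add FIRST(R') = { f, n }.
In R' → f R R' R': R' is at the end, add FOLLOW(R') = { f, m, n, q, t }.
In H → n R': R' is at the end, add FOLLOW(H) = { m, q, t }.
In H' → m R' q H: add FIRST(q H) = { q }.
Union: FOLLOW(R') = { f, m, n, q, t }.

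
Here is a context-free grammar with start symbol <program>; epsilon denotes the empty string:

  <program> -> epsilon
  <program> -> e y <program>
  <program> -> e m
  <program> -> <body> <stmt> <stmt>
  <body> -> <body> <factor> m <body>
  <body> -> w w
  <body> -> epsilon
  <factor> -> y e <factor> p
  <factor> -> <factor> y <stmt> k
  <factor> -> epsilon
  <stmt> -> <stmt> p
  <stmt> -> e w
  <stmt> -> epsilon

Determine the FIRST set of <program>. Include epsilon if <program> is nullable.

{ e, m, p, w, y, epsilon }

<program> -> epsilon contributes epsilon.
<program> -> e y <program> contributes {e}.
<program> -> e m contributes {e}.
From <program> -> <body> <stmt> <stmt>: <body>, <stmt>, <stmt> nullable, take FIRST(<body>) ∪ FIRST(<stmt>) ∪ FIRST(<stmt>) = { e, m, p, w, y }; also epsilon since the whole RHS is nullable.
Union: FIRST(<program>) = { e, m, p, w, y, epsilon }.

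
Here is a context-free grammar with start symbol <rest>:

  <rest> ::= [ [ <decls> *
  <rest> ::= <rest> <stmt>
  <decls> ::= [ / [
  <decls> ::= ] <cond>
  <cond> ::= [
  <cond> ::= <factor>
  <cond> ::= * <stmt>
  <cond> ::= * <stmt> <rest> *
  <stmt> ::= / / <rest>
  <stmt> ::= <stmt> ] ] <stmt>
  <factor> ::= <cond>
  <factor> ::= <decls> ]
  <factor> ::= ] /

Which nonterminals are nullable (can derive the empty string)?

No nonterminal has an empty production or an RHS whose symbols are all nullable.

{ } (none)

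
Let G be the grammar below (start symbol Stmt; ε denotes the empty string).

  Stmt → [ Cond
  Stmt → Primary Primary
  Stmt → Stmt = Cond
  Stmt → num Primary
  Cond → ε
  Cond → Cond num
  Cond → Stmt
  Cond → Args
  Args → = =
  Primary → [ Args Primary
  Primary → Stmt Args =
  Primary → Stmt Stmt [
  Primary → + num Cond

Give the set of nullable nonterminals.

Directly nullable (have an ε-production): Cond.
No other nonterminal has a production whose RHS symbols are all nullable.

{ Cond }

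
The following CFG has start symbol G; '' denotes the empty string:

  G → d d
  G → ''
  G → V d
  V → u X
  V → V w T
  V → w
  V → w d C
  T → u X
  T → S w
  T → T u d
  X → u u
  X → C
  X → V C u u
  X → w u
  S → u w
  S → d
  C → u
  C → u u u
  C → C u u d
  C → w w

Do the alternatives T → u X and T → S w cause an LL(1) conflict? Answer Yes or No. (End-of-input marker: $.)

Yes

FIRST(u X) = { u } and FIRST(S w) = { d, u }.
Both contain u, so the two alternatives are not disjoint — LL(1) conflict.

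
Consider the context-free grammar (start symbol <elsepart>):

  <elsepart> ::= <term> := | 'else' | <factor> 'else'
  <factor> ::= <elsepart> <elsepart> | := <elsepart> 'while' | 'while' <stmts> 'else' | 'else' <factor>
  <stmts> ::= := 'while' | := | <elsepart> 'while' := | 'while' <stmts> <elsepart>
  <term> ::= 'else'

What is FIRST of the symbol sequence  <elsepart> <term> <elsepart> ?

{ 'else', 'while', := }

Add FIRST(<elsepart>) = { 'else', 'while', := }; <elsepart> is not nullable, stop.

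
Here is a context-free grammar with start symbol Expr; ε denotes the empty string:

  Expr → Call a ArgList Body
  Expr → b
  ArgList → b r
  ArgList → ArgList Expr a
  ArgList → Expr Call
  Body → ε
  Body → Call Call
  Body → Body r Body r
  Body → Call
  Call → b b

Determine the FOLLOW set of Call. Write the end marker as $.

{ $, a, b, r }

In Expr → Call a ArgList Body: add FIRST(a ArgList Body) = { a }.
In ArgList → Expr Call: Call is at the end, add FOLLOW(ArgList) = { $, a, b, r }.
In Body → Call Call: add FIRST(Call) = { b }.
In Body → Call Call: Call is at the end, add FOLLOW(Body) = { $, a, b, r }.
In Body → Call: Call is at the end, add FOLLOW(Body) = { $, a, b, r }.
Union: FOLLOW(Call) = { $, a, b, r }.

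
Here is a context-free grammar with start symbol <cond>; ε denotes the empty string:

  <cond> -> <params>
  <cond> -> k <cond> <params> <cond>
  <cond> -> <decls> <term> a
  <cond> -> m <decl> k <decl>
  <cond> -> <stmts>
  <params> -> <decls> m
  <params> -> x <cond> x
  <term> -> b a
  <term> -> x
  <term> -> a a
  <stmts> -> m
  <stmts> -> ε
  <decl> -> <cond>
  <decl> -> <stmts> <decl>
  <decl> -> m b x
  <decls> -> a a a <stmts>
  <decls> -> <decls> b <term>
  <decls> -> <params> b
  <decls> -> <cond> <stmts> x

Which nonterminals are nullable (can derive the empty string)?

{ <cond>, <decl>, <stmts> }

Directly nullable (have an ε-production): <stmts>.
<decl> -> <cond> with every symbol nullable, so <decl> is nullable.
<cond> -> <stmts> with every symbol nullable, so <cond> is nullable.
No other nonterminal has a production whose RHS symbols are all nullable.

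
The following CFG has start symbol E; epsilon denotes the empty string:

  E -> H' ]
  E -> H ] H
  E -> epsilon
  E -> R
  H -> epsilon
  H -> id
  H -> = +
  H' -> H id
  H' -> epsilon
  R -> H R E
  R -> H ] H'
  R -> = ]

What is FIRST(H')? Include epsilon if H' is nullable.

{ =, id, epsilon }

From H' -> H id: H nullable, take FIRST(H) ∪ {id} = { =, id }.
H' -> epsilon contributes epsilon.
Union: FIRST(H') = { =, id, epsilon }.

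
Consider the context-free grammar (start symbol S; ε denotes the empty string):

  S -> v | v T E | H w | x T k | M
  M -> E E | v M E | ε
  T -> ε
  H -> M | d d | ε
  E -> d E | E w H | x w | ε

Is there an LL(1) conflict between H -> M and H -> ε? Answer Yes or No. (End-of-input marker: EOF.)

Yes

FIRST(M) = { d, v, w, x, ε } and FIRST(ε) = { ε }.
Both alternatives are nullable, violating the LL(1) condition.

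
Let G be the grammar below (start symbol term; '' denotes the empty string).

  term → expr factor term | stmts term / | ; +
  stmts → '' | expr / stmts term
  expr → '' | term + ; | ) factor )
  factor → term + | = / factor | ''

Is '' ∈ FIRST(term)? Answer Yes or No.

Nullable nonterminals: expr, factor, stmts.
No production of term has an RHS whose symbols are all nullable, so term is not nullable.

No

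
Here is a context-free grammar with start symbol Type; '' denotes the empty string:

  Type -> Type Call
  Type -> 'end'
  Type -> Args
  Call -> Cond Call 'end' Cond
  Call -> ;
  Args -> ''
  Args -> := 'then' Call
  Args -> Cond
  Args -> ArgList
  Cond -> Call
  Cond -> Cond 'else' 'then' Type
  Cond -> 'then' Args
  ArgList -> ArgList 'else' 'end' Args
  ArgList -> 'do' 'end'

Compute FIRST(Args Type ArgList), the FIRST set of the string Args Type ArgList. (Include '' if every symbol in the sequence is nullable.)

Add FIRST(Args)\{''} = { 'do', 'then', :=, ; }; Args is nullable, continue.
Add FIRST(Type)\{''} = { 'do', 'end', 'then', :=, ; }; Type is nullable, continue.
Add FIRST(ArgList) = { 'do' }; ArgList is not nullable, stop.

{ 'do', 'end', 'then', :=, ; }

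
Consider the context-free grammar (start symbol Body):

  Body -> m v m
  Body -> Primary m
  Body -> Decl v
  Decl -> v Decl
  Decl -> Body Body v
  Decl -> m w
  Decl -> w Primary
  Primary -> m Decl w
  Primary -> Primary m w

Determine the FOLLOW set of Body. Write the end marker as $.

Body is the start symbol, so $ ∈ FOLLOW(Body).
In Decl -> Body Body v: add FIRST(Body v) = { m, v, w }.
In Decl -> Body Body v: add FIRST(v) = { v }.
Union: FOLLOW(Body) = { $, m, v, w }.

{ $, m, v, w }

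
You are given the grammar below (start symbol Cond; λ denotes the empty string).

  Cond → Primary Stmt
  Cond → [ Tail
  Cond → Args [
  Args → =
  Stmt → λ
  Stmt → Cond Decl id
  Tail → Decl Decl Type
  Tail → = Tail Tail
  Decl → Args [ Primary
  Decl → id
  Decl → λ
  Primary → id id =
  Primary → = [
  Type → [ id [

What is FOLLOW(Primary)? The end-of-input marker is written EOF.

In Cond → Primary Stmt: add FIRST(Stmt)\{λ} = { =, [, id }.
  Since Stmt is nullable, also add FOLLOW(Cond) = { EOF, =, id }.
In Decl → Args [ Primary: Primary is at the end, add FOLLOW(Decl) = { =, [, id }.
Union: FOLLOW(Primary) = { EOF, =, [, id }.

{ EOF, =, [, id }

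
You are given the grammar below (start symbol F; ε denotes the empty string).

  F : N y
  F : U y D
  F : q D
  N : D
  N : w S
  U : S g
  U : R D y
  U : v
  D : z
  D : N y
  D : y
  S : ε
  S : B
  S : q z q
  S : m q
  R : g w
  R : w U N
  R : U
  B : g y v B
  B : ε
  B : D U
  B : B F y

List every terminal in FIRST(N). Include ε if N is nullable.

{ w, y, z }

From N : D: add FIRST(D) = { w, y, z }.
N : w S contributes {w}.
Union: FIRST(N) = { w, y, z }.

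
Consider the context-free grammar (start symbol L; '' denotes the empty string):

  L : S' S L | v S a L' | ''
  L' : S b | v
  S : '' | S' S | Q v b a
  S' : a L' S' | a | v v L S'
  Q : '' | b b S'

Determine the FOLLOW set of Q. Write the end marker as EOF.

In S : Q v b a: add FIRST(v b a) = { v }.
Union: FOLLOW(Q) = { v }.

{ v }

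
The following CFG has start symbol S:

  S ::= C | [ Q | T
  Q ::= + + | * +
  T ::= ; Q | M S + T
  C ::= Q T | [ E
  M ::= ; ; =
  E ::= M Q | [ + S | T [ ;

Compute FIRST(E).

{ ;, [ }

From E ::= M Q: add FIRST(M) = { ; }.
E ::= [ + S contributes {[}.
From E ::= T [ ;: add FIRST(T) = { ; }.
Union: FIRST(E) = { ;, [ }.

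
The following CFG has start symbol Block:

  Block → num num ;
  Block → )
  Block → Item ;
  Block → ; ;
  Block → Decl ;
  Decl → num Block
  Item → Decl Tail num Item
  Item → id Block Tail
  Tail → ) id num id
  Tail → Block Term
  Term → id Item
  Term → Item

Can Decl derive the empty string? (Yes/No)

No

No nonterminal in this grammar is nullable.
No production of Decl has an RHS whose symbols are all nullable, so Decl is not nullable.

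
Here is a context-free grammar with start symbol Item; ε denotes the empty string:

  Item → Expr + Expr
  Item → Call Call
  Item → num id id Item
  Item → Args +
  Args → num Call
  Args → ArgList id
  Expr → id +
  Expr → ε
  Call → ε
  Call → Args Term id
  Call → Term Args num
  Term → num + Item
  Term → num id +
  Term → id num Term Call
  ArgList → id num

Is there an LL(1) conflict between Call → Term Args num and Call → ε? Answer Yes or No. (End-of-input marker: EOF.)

Yes

FIRST(Term Args num) = { id, num } and FIRST(ε) = { ε }.
The second alternative is nullable and FOLLOW(Call) = { EOF, +, id, num } shares id with FIRST of the first — conflict.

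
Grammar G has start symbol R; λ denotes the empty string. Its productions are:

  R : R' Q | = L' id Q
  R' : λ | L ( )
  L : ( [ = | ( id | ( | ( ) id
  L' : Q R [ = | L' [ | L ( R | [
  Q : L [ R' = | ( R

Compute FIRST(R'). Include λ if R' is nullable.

{ (, λ }

R' : λ contributes λ.
From R' : L ( ): add FIRST(L) = { ( }.
Union: FIRST(R') = { (, λ }.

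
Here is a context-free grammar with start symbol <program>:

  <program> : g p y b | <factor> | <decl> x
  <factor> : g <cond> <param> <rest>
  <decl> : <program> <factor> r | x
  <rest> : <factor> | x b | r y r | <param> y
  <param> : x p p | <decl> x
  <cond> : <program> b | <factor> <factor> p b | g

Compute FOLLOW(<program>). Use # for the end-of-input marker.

<program> is the start symbol, so # ∈ FOLLOW(<program>).
In <decl> : <program> <factor> r: add FIRST(<factor> r) = { g }.
In <cond> : <program> b: add FIRST(b) = { b }.
Union: FOLLOW(<program>) = { #, b, g }.

{ #, b, g }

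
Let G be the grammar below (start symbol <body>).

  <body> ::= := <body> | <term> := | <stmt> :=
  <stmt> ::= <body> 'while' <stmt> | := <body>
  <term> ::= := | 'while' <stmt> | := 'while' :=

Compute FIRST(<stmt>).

From <stmt> ::= <body> 'while' <stmt>: add FIRST(<body>) = { 'while', := }.
<stmt> ::= := <body> contributes {:=}.
Union: FIRST(<stmt>) = { 'while', := }.

{ 'while', := }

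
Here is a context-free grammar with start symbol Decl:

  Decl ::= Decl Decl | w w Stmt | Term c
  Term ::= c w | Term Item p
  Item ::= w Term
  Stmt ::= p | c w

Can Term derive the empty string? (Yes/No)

No nonterminal in this grammar is nullable.
No production of Term has an RHS whose symbols are all nullable, so Term is not nullable.

No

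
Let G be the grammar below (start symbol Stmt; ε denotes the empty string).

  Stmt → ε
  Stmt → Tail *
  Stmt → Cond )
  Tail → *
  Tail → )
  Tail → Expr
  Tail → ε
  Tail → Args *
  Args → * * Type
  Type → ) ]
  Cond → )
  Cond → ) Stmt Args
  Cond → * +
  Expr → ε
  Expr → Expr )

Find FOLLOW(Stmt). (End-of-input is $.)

{ $, * }

Stmt is the start symbol, so $ ∈ FOLLOW(Stmt).
In Cond → ) Stmt Args: add FIRST(Args) = { * }.
Union: FOLLOW(Stmt) = { $, * }.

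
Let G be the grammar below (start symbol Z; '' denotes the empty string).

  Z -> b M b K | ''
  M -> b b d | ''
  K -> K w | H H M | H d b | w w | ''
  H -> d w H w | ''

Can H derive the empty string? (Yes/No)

Yes

H has an ''-production, so H ⇒ ''.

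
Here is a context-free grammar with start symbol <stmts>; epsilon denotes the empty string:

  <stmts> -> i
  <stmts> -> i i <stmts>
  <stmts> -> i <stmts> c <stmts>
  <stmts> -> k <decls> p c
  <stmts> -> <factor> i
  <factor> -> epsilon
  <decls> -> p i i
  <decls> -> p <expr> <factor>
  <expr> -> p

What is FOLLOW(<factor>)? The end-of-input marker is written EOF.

In <stmts> -> <factor> i: add FIRST(i) = { i }.
In <decls> -> p <expr> <factor>: <factor> is at the end, add FOLLOW(<decls>) = { p }.
Union: FOLLOW(<factor>) = { i, p }.

{ i, p }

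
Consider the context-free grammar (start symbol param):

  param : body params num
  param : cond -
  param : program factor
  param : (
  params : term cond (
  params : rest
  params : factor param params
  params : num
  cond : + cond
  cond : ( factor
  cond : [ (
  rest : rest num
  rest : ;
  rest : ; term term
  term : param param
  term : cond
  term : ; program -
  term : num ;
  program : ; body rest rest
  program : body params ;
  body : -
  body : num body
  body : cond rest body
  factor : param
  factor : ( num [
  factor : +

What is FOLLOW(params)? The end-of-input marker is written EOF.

In param : body params num: add FIRST(num) = { num }.
In params : factor param params: params is at the end, add FOLLOW(params) = { ;, num }.
In program : body params ;: add FIRST(;) = { ; }.
Union: FOLLOW(params) = { ;, num }.

{ ;, num }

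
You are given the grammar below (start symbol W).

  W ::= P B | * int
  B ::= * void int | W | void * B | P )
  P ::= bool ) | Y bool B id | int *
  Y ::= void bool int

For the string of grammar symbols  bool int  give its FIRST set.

bool is a terminal; add {bool} and stop.

{ bool }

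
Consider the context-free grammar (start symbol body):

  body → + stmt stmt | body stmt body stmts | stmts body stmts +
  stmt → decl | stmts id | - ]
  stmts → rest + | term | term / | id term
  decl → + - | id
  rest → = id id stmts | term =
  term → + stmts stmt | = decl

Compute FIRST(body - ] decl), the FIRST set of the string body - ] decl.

{ +, =, id }

Add FIRST(body) = { +, =, id }; body is not nullable, stop.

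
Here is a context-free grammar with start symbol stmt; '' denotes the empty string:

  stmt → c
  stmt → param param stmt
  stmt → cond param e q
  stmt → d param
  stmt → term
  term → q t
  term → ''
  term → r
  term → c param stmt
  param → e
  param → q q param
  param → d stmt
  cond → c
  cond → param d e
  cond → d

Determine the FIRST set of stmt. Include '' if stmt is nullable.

{ c, d, e, q, r, '' }

stmt → c contributes {c}.
From stmt → param param stmt: add FIRST(param) = { d, e, q }.
From stmt → cond param e q: add FIRST(cond) = { c, d, e, q }.
stmt → d param contributes {d}.
From stmt → term: add FIRST(term) = { c, q, r, '' } (including '' since term is nullable).
Union: FIRST(stmt) = { c, d, e, q, r, '' }.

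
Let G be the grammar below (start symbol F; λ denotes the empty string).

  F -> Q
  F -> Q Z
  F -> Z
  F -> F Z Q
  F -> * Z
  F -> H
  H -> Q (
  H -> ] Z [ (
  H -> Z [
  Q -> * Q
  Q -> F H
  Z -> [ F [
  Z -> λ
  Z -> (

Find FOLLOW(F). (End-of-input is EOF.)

{ EOF, (, *, [, ] }

F is the start symbol, so EOF ∈ FOLLOW(F).
In F -> F Z Q: add FIRST(Z Q) = { (, *, [, ] }.
In Q -> F H: add FIRST(H) = { (, *, [, ] }.
In Z -> [ F [: add FIRST([) = { [ }.
Union: FOLLOW(F) = { EOF, (, *, [, ] }.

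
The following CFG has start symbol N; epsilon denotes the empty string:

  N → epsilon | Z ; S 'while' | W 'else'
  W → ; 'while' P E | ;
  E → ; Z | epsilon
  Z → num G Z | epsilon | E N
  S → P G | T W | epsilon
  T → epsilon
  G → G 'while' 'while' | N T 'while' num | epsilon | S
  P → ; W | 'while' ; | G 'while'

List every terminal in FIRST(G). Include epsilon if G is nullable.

From G → G 'while' 'while': G nullable, take FIRST(G) ∪ {'while'} = { 'while', ;, num }.
From G → N T 'while' num: N, T nullable, take FIRST(N) ∪ FIRST(T) ∪ {'while'} = { 'while', ;, num }.
G → epsilon contributes epsilon.
From G → S: add FIRST(S) = { 'while', ;, num, epsilon } (including epsilon since S is nullable).
Union: FIRST(G) = { 'while', ;, num, epsilon }.

{ 'while', ;, num, epsilon }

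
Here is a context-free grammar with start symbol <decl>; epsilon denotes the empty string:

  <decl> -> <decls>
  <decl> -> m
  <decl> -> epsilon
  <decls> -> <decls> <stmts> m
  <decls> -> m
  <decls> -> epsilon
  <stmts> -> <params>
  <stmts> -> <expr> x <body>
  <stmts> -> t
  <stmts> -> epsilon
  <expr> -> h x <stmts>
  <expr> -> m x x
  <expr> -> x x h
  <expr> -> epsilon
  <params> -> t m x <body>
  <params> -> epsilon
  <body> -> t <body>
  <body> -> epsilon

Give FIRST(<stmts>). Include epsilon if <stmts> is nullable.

{ h, m, t, x, epsilon }

From <stmts> -> <params>: add FIRST(<params>) = { t, epsilon } (including epsilon since <params> is nullable).
From <stmts> -> <expr> x <body>: <expr> nullable, take FIRST(<expr>) ∪ {x} = { h, m, x }.
<stmts> -> t contributes {t}.
<stmts> -> epsilon contributes epsilon.
Union: FIRST(<stmts>) = { h, m, t, x, epsilon }.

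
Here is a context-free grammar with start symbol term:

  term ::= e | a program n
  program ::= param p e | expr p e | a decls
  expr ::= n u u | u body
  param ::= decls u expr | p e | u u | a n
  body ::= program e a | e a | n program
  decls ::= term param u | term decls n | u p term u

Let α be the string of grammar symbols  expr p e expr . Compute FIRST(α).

{ n, u }

Add FIRST(expr) = { n, u }; expr is not nullable, stop.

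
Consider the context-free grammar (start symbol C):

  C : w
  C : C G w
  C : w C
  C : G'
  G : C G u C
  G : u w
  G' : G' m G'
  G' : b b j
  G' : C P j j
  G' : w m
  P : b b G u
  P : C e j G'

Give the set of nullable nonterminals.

{ } (none)

No nonterminal has an empty production or an RHS whose symbols are all nullable.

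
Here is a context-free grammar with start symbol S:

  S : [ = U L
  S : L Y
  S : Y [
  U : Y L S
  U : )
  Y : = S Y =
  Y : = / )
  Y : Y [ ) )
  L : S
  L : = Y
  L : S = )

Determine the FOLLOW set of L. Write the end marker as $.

In S : [ = U L: L is at the end, add FOLLOW(S) = { $, =, [ }.
In S : L Y: add FIRST(Y) = { = }.
In U : Y L S: add FIRST(S) = { =, [ }.
Union: FOLLOW(L) = { $, =, [ }.

{ $, =, [ }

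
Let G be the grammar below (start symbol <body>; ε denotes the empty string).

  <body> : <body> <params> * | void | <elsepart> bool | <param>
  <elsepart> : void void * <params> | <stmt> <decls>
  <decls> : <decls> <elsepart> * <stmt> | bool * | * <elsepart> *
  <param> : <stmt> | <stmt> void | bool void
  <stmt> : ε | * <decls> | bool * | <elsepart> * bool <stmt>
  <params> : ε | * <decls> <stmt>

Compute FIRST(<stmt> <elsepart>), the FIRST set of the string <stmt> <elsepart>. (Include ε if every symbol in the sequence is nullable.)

{ *, bool, void }

Add FIRST(<stmt>)\{ε} = { *, bool, void }; <stmt> is nullable, continue.
Add FIRST(<elsepart>) = { *, bool, void }; <elsepart> is not nullable, stop.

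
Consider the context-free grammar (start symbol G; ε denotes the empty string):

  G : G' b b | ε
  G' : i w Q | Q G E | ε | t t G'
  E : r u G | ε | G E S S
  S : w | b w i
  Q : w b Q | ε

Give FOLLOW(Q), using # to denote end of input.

In G' : i w Q: Q is at the end, add FOLLOW(G') = { b }.
In G' : Q G E: add FIRST(G E)\{ε} = { b, i, r, t, w }.
  Since G E is nullable, also add FOLLOW(G') = { b }.
In Q : w b Q: Q is at the end, add FOLLOW(Q) = { b, i, r, t, w }.
Union: FOLLOW(Q) = { b, i, r, t, w }.

{ b, i, r, t, w }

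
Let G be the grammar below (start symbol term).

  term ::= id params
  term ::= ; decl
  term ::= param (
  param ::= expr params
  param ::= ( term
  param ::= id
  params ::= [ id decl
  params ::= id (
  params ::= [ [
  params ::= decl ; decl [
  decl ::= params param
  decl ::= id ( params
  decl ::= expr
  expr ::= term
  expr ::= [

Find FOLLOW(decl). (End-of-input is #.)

In term ::= ; decl: decl is at the end, add FOLLOW(term) = { #, (, ;, [, id }.
In params ::= [ id decl: decl is at the end, add FOLLOW(params) = { #, (, ;, [, id }.
In params ::= decl ; decl [: add FIRST(; decl [) = { ; }.
In params ::= decl ; decl [: add FIRST([) = { [ }.
Union: FOLLOW(decl) = { #, (, ;, [, id }.

{ #, (, ;, [, id }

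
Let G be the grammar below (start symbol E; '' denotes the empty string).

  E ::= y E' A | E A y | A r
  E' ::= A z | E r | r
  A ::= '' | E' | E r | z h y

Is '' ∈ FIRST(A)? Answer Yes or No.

Yes

A has an ''-production, so A ⇒ ''.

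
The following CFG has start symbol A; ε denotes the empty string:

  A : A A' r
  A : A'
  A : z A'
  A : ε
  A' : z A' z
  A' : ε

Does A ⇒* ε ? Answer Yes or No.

A has an ε-production, so A ⇒ ε.

Yes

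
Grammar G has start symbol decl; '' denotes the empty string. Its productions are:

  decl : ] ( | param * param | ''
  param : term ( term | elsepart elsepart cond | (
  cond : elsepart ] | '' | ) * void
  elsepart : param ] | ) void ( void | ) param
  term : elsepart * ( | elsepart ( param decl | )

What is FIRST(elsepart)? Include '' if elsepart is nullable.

{ (, ) }

From elsepart : param ]: add FIRST(param) = { (, ) }.
elsepart : ) void ( void contributes {)}.
elsepart : ) param contributes {)}.
Union: FIRST(elsepart) = { (, ) }.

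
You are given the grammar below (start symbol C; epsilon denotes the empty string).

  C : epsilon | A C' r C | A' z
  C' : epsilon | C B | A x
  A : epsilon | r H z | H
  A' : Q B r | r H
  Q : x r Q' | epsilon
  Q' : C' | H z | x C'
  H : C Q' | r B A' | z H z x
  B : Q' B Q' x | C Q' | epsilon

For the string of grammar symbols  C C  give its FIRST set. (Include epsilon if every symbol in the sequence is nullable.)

Add FIRST(C)\{epsilon} = { r, x, z }; C is nullable, continue.
Add FIRST(C)\{epsilon} = { r, x, z }; C is nullable, continue.
Every symbol is nullable, so include epsilon.

{ r, x, z, epsilon }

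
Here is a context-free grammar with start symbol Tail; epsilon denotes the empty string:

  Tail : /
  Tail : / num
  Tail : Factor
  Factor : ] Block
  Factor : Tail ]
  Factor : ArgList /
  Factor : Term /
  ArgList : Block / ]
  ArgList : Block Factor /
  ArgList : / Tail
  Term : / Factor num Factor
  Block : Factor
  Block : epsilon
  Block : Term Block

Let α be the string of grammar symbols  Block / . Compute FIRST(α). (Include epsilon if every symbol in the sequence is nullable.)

Add FIRST(Block)\{epsilon} = { /, ] }; Block is nullable, continue.
/ is a terminal; add {/} and stop.

{ /, ] }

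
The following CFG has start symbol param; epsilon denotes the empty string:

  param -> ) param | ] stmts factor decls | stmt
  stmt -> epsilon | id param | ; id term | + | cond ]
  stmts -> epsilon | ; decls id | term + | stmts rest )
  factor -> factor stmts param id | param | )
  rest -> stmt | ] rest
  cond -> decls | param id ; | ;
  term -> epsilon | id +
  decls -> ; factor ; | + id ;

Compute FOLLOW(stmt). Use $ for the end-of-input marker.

In param -> stmt: stmt is at the end, add FOLLOW(param) = { $, ), +, ;, ], id }.
In rest -> stmt: stmt is at the end, add FOLLOW(rest) = { ) }.
Union: FOLLOW(stmt) = { $, ), +, ;, ], id }.

{ $, ), +, ;, ], id }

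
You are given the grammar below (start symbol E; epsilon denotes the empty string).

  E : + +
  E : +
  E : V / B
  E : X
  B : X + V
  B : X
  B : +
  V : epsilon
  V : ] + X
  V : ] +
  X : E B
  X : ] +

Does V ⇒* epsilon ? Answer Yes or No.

Yes

V has an epsilon-production, so V ⇒ epsilon.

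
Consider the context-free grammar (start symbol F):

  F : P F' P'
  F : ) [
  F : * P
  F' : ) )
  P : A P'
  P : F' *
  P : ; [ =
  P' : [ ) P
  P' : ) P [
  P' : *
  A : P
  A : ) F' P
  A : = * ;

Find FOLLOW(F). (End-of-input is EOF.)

{ EOF }

F is the start symbol, so EOF ∈ FOLLOW(F).
Union: FOLLOW(F) = { EOF }.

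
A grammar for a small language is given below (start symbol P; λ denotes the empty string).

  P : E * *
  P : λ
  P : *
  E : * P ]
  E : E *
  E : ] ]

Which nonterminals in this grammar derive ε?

Directly nullable (have an λ-production): P.
No other nonterminal has a production whose RHS symbols are all nullable.

{ P }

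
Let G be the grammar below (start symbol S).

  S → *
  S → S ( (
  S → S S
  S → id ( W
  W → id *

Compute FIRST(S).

{ *, id }

S → * contributes {*}.
From S → S ( (: add FIRST(S) = { *, id }.
From S → S S: add FIRST(S) = { *, id }.
S → id ( W contributes {id}.
Union: FIRST(S) = { *, id }.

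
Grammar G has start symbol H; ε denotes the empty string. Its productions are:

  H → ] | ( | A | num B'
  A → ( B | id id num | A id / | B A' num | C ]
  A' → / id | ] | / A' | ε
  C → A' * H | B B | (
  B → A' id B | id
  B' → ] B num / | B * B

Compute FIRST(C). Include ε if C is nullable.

From C → A' * H: A' nullable, take FIRST(A') ∪ {*} = { *, /, ] }.
From C → B B: add FIRST(B) = { /, ], id }.
C → ( contributes {(}.
Union: FIRST(C) = { (, *, /, ], id }.

{ (, *, /, ], id }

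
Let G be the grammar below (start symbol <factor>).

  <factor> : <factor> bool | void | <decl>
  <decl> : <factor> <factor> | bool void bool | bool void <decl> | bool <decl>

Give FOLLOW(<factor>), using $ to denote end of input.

<factor> is the start symbol, so $ ∈ FOLLOW(<factor>).
In <factor> : <factor> bool: add FIRST(bool) = { bool }.
In <decl> : <factor> <factor>: add FIRST(<factor>) = { bool, void }.
In <decl> : <factor> <factor>: <factor> is at the end, add FOLLOW(<decl>) = { $, bool, void }.
Union: FOLLOW(<factor>) = { $, bool, void }.

{ $, bool, void }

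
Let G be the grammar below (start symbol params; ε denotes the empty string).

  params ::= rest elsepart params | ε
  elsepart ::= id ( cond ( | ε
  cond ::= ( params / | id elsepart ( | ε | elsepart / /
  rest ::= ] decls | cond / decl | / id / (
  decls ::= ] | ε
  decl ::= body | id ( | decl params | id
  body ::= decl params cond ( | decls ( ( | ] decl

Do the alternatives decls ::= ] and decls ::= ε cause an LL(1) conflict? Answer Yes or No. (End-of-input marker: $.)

FIRST(]) = { ] } and FIRST(ε) = { ε }.
The second alternative is nullable and FOLLOW(decls) = { $, (, /, ], id } shares ] with FIRST of the first — conflict.

Yes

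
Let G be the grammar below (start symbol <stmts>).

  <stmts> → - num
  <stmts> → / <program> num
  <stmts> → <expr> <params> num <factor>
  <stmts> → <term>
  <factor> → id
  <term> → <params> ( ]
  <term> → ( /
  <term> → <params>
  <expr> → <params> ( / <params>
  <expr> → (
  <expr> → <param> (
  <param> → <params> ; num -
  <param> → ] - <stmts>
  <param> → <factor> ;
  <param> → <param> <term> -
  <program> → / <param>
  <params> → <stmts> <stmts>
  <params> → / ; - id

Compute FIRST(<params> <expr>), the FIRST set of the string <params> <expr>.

Add FIRST(<params>) = { (, -, /, ], id }; <params> is not nullable, stop.

{ (, -, /, ], id }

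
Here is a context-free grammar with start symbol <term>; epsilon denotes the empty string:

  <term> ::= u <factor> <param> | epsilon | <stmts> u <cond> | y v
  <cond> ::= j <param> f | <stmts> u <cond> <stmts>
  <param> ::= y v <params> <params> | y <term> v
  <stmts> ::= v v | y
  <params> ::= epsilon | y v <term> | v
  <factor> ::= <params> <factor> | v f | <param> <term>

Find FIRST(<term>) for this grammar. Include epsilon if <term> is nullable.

{ u, v, y, epsilon }

<term> ::= u <factor> <param> contributes {u}.
<term> ::= epsilon contributes epsilon.
From <term> ::= <stmts> u <cond>: add FIRST(<stmts>) = { v, y }.
<term> ::= y v contributes {y}.
Union: FIRST(<term>) = { u, v, y, epsilon }.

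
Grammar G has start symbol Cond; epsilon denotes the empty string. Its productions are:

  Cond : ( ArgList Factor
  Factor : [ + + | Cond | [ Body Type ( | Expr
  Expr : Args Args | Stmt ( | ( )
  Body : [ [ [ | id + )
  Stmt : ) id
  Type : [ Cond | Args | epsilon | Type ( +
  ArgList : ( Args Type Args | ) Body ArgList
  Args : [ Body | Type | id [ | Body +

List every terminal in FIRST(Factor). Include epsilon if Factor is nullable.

Factor : [ + + contributes {[}.
From Factor : Cond: add FIRST(Cond) = { ( }.
Factor : [ Body Type ( contributes {[}.
From Factor : Expr: add FIRST(Expr) = { (, ), [, id, epsilon } (including epsilon since Expr is nullable).
Union: FIRST(Factor) = { (, ), [, id, epsilon }.

{ (, ), [, id, epsilon }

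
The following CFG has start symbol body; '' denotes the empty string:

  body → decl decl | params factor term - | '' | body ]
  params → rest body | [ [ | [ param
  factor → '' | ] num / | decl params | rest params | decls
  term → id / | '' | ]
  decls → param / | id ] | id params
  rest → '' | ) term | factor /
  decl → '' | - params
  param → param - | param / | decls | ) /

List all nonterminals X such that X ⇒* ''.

Directly nullable (have an ''-production): body, factor, term, rest, decl.
params → rest body with every symbol nullable, so params is nullable.
No other nonterminal has a production whose RHS symbols are all nullable.

{ body, decl, factor, params, rest, term }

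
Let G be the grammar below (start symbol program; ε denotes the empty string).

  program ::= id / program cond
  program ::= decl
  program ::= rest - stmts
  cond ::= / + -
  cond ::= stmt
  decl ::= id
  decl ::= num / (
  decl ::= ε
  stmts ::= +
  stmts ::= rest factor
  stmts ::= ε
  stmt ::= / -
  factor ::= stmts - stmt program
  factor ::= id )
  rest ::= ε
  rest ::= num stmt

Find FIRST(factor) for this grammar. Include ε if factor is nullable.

{ +, -, id, num }

From factor ::= stmts - stmt program: stmts nullable, take FIRST(stmts) ∪ {-} = { +, -, id, num }.
factor ::= id ) contributes {id}.
Union: FIRST(factor) = { +, -, id, num }.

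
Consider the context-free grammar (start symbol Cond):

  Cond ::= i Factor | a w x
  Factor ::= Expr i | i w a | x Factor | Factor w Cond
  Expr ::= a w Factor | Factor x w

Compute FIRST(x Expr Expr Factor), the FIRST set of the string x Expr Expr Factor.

x is a terminal; add {x} and stop.

{ x }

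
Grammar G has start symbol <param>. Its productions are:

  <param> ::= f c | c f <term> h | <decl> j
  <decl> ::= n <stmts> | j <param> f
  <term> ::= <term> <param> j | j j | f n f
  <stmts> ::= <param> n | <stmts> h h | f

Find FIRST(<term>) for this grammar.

{ f, j }

From <term> ::= <term> <param> j: add FIRST(<term>) = { f, j }.
<term> ::= j j contributes {j}.
<term> ::= f n f contributes {f}.
Union: FIRST(<term>) = { f, j }.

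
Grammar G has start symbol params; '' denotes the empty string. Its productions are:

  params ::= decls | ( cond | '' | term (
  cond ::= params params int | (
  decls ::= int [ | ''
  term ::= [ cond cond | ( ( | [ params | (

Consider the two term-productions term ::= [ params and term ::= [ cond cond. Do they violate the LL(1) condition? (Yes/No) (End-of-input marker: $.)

Yes

FIRST([ params) = { [ } and FIRST([ cond cond) = { [ }.
Both contain [, so the two alternatives are not disjoint — LL(1) conflict.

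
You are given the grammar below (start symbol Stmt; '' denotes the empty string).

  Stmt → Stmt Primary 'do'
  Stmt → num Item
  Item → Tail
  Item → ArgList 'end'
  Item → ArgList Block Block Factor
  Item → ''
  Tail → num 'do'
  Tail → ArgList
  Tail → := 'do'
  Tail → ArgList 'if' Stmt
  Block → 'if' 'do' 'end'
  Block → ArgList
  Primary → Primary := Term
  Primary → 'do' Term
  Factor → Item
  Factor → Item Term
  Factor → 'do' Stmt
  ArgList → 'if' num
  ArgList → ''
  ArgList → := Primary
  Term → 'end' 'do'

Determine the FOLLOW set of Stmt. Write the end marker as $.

Stmt is the start symbol, so $ ∈ FOLLOW(Stmt).
In Stmt → Stmt Primary 'do': add FIRST(Primary 'do') = { 'do' }.
In Tail → ArgList 'if' Stmt: Stmt is at the end, add FOLLOW(Tail) = { $, 'do', 'end' }.
In Factor → 'do' Stmt: Stmt is at the end, add FOLLOW(Factor) = { $, 'do', 'end' }.
Union: FOLLOW(Stmt) = { $, 'do', 'end' }.

{ $, 'do', 'end' }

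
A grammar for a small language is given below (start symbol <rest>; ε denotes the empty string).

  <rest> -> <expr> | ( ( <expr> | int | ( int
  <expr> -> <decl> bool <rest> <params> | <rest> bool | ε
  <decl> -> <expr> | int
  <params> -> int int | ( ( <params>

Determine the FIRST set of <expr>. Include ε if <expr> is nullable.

From <expr> -> <decl> bool <rest> <params>: <decl> nullable, take FIRST(<decl>) ∪ {bool} = { (, bool, int }.
From <expr> -> <rest> bool: <rest> nullable, take FIRST(<rest>) ∪ {bool} = { (, bool, int }.
<expr> -> ε contributes ε.
Union: FIRST(<expr>) = { (, bool, int, ε }.

{ (, bool, int, ε }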